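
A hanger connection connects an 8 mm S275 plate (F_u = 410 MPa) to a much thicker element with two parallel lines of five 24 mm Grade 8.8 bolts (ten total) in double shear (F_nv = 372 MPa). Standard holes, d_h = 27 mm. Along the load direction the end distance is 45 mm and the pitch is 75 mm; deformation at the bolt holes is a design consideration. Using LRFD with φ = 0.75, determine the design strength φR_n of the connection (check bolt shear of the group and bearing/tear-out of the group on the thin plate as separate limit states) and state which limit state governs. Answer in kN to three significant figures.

Bolt shear: A_b = π·24²/4 = 452.4 mm²; R_n = 372 × 452.4 × 10 × 2 / 1000 = 3366 kN → 0.75 × 3366 = 2520 kN.
Bearing (1.2 l_c t F_u ≤ 2.4 d t F_u): upper limit = 2.4·24·8·410 / 1000 = 188.9 kN.
  Edge l_c = 45 − 27/2 = 31.5 → r_n = 124 kN; interior l_c = 75 − 27 = 48 → r_n = 188.9 kN.
  R_n,bearing = 2·124 + 8·188.9 = 1759 kN → 0.75 × 1759 = 1320 kN.
Bearing governs: 1320 kN.

1320 kN (bearing governs)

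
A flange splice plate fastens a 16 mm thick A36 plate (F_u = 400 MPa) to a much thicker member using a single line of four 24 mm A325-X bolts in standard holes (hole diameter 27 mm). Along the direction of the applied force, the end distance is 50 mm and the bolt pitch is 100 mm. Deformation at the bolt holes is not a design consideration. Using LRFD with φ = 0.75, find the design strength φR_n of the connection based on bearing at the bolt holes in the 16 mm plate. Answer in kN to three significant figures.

Per bolt r_n = 1.5 l_c t F_u ≤ 3.0 d t F_u; upper limit = 3.0 × 24 × 16 × 400 / 1000 = 460.8 kN.
Edge bolt: l_c = 50 − 27/2 = 36.5 mm → 1.5 × 36.5 × 16 × 400 / 1000 = 350.4 → r_n = 350.4 kN.
Interior bolts: l_c = 100 − 27 = 73 mm → 1.5 × 73 × 16 × 400 / 1000 = 700.8 → r_n = 460.8 kN.
R_n = 1 × 350.4 + 3 × 460.8 = 1733 kN.
Design strength φR_n = 0.75 × 1733 = 1300 kN.

1300 kN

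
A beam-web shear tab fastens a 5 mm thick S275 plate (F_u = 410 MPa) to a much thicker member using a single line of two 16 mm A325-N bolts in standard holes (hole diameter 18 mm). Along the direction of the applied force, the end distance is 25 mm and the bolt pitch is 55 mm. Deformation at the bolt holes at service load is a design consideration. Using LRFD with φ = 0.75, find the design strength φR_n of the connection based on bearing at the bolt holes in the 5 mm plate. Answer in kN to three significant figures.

Per bolt r_n = 1.2 l_c t F_u ≤ 2.4 d t F_u; upper limit = 2.4 × 16 × 5 × 410 / 1000 = 78.72 kN.
Edge bolt: l_c = 25 − 18/2 = 16 mm → 1.2 × 16 × 5 × 410 / 1000 = 39.36 → r_n = 39.36 kN.
Interior bolts: l_c = 55 − 18 = 37 mm → 1.2 × 37 × 5 × 410 / 1000 = 91.02 → r_n = 78.72 kN.
R_n = 1 × 39.36 + 1 × 78.72 = 118.1 kN.
Design strength φR_n = 0.75 × 118.1 = 88.6 kN.

88.6 kN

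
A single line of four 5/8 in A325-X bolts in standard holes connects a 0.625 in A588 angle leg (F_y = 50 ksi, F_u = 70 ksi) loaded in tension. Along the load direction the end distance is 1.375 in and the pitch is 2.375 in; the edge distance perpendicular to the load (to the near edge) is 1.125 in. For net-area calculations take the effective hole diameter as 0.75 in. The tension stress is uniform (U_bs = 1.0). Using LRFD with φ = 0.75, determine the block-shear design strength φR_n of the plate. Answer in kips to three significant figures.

140 kips

Shear plane L_v = 1.375 + 3·2.375 = 8.5 in; A_gv = 8.5 × 0.625 = 5.312 in².
A_nv = (8.5 − 3.5·0.75) × 0.625 = 3.672 in².
A_nt = (1.125 − 0.5·0.75) × 0.625 = 0.4688 in².
0.6 F_u A_nv = 154.2 kips; 0.6 F_y A_gv = 159.4 kips → shear rupture governs the shear term.
R_n = 154.2 + 1.0 × 70 × 0.4688 = 187 kips.
Design strength φR_n = 0.75 × 187 = 140 kips.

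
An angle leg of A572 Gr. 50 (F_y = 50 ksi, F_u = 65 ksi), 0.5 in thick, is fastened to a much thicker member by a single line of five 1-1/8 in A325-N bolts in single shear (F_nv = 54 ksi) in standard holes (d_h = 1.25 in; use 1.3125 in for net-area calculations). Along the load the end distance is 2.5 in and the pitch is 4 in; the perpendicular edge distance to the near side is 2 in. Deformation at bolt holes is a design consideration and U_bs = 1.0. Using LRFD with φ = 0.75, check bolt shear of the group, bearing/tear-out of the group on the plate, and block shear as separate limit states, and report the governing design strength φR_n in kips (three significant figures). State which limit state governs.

201 kips (bolt shear governs)

Bolt shear: A_b = π·1.125²/4 = 0.994 in²; R_n = 54 × 0.994 × 5 × 1 = 268.4 kips → 0.75 × 268.4 = 201 kips.
Bearing: edge l_c = 1.875, r_n = 73.12 kips; interior l_c = 2.75, r_n = 87.75 kips; R_n = 73.12 + 4·87.75 = 424.1 kips → 318 kips.
Block shear: A_gv = 9.25, A_nv = 6.297, A_nt = 0.6719 in²; R_n = min(0.6F_uA_nv, 0.6F_yA_gv) + U_bs·F_u·A_nt = 289.2 kips → 217 kips.
Bolt shear governs: 201 kips.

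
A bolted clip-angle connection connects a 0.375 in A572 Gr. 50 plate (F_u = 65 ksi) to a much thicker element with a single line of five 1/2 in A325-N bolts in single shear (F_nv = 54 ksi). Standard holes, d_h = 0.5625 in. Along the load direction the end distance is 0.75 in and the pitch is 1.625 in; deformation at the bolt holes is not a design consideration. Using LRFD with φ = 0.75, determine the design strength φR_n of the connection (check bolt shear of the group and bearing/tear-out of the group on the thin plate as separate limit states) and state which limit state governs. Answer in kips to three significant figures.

Bolt shear: A_b = π·0.5²/4 = 0.1963 in²; R_n = 54 × 0.1963 × 5 × 1 = 53.01 kips → 0.75 × 53.01 = 39.8 kips.
Bearing (1.5 l_c t F_u ≤ 3.0 d t F_u): upper limit = 3.0·0.5·0.375·65 = 36.56 kips.
  Edge l_c = 0.75 − 0.5625/2 = 0.4688 → r_n = 17.14 kips; interior l_c = 1.625 − 0.5625 = 1.062 → r_n = 36.56 kips.
  R_n,bearing = 1·17.14 + 4·36.56 = 163.4 kips → 0.75 × 163.4 = 123 kips.
Bolt shear governs: 39.8 kips.

39.8 kips (bolt shear governs)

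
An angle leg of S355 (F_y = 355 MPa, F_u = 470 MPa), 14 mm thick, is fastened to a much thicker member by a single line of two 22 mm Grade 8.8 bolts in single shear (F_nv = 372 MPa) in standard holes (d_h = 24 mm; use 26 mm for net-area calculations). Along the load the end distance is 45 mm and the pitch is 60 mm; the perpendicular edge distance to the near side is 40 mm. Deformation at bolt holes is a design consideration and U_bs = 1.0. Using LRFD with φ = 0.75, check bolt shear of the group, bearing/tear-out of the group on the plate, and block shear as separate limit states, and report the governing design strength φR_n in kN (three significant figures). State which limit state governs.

Bolt shear: A_b = π·22²/4 = 380.1 mm²; R_n = 372 × 380.1 × 2 × 1 / 1000 = 282.8 kN → 0.75 × 282.8 = 212 kN.
Bearing: edge l_c = 33, r_n = 260.6 kN; interior l_c = 36, r_n = 284.3 kN; R_n = 260.6 + 1·284.3 = 544.8 kN → 409 kN.
Block shear: A_gv = 1470, A_nv = 924, A_nt = 378 mm²; R_n = min(0.6F_uA_nv, 0.6F_yA_gv) + U_bs·F_u·A_nt = 438.2 kN → 329 kN.
Bolt shear governs: 212 kN.

212 kN (bolt shear governs)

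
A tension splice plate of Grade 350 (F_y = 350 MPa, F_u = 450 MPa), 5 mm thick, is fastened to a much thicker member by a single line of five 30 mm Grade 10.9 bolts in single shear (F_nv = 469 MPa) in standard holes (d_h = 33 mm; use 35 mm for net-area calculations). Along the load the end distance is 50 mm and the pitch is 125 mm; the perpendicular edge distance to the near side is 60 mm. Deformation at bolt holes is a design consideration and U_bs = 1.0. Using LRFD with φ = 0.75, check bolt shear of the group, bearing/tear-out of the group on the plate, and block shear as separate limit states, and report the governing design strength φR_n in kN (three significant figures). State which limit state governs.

469 kN (block shear governs)

Bolt shear: A_b = π·30²/4 = 706.9 mm²; R_n = 469 × 706.9 × 5 × 1 / 1000 = 1658 kN → 0.75 × 1658 = 1240 kN.
Bearing: edge l_c = 33.5, r_n = 90.45 kN; interior l_c = 92, r_n = 162 kN; R_n = 90.45 + 4·162 = 738.5 kN → 554 kN.
Block shear: A_gv = 2750, A_nv = 1962, A_nt = 212.5 mm²; R_n = min(0.6F_uA_nv, 0.6F_yA_gv) + U_bs·F_u·A_nt = 625.5 kN → 469 kN.
Block shear governs: 469 kN.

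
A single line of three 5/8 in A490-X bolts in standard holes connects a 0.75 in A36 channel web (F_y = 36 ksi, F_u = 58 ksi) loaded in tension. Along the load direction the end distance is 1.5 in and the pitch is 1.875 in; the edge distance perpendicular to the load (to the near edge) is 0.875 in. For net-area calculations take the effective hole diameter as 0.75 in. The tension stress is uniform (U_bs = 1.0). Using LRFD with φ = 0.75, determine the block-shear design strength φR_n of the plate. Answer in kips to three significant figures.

80.1 kips

Shear plane L_v = 1.5 + 2·1.875 = 5.25 in; A_gv = 5.25 × 0.75 = 3.938 in².
A_nv = (5.25 − 2.5·0.75) × 0.75 = 2.531 in².
A_nt = (0.875 − 0.5·0.75) × 0.75 = 0.375 in².
0.6 F_u A_nv = 88.09 kips; 0.6 F_y A_gv = 85.05 kips → shear yielding governs the shear term.
R_n = 85.05 + 1.0 × 58 × 0.375 = 106.8 kips.
Design strength φR_n = 0.75 × 106.8 = 80.1 kips.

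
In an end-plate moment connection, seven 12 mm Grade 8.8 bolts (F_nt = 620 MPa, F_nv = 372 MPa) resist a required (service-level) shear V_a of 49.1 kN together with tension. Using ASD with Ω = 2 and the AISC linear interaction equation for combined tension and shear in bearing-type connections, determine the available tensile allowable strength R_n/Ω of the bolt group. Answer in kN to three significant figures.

237 kN

A_b = π·12²/4 = 113.1 mm²; f_rv = 49.1 × 1000 / (7 × 113.1) = 62.02 MPa.
F'_nt = 1.3 F_nt − (Ω F_nt / F_nv) f_rv = 1.3·620 − (2·620/372)·62.02 = 599.3 MPa, capped at F_nt → F'_nt = 599.3 MPa.
R_n = F'_nt · A_b · n = 599.3 × 113.1 × 7 / 1000 = 474.4 kN.
Allowable strength R_n/Ω = 474.4 / 2 = 237 kN.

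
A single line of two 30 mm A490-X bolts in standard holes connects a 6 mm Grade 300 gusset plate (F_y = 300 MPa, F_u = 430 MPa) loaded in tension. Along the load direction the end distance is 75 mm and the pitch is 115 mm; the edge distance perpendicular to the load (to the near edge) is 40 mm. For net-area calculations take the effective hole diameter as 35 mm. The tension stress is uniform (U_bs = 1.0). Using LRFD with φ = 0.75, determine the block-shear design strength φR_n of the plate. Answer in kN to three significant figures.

197 kN

Shear plane L_v = 75 + 1·115 = 190 mm; A_gv = 190 × 6 = 1140 mm².
A_nv = (190 − 1.5·35) × 6 = 825 mm².
A_nt = (40 − 0.5·35) × 6 = 135 mm².
0.6 F_u A_nv = 212.8 kN; 0.6 F_y A_gv = 205.2 kN → shear yielding governs the shear term.
R_n = 205.2 + 1.0 × 430 × 135 / 1000 = 263.2 kN.
Design strength φR_n = 0.75 × 263.2 = 197 kN.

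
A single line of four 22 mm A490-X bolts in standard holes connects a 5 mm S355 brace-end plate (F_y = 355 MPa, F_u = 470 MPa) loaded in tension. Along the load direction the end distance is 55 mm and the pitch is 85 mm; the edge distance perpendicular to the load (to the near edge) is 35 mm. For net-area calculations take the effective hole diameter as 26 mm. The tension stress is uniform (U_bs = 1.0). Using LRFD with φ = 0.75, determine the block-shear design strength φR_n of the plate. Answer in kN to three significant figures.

270 kN

Shear plane L_v = 55 + 3·85 = 310 mm; A_gv = 310 × 5 = 1550 mm².
A_nv = (310 − 3.5·26) × 5 = 1095 mm².
A_nt = (35 − 0.5·26) × 5 = 110 mm².
0.6 F_u A_nv = 308.8 kN; 0.6 F_y A_gv = 330.2 kN → shear rupture governs the shear term.
R_n = 308.8 + 1.0 × 470 × 110 / 1000 = 360.5 kN.
Design strength φR_n = 0.75 × 360.5 = 270 kN.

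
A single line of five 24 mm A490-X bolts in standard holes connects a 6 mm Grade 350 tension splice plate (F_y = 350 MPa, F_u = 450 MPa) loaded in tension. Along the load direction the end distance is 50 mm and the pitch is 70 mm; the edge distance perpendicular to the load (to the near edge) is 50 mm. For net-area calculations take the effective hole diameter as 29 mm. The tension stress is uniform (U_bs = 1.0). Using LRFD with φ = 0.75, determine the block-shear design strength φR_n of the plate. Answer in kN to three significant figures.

Shear plane L_v = 50 + 4·70 = 330 mm; A_gv = 330 × 6 = 1980 mm².
A_nv = (330 − 4.5·29) × 6 = 1197 mm².
A_nt = (50 − 0.5·29) × 6 = 213 mm².
0.6 F_u A_nv = 323.2 kN; 0.6 F_y A_gv = 415.8 kN → shear rupture governs the shear term.
R_n = 323.2 + 1.0 × 450 × 213 / 1000 = 419 kN.
Design strength φR_n = 0.75 × 419 = 314 kN.

314 kN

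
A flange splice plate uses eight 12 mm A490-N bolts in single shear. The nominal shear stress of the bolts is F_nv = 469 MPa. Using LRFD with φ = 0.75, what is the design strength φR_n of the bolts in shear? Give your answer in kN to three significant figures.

318 kN

A_b = π × 12² / 4 = 113.1 mm².
R_n = F_nv · A_b · n · n_s = 469 × 113.1 × 8 × 1 / 1000 = 424.3 kN.
Design strength φR_n = 0.75 × 424.3 = 318 kN.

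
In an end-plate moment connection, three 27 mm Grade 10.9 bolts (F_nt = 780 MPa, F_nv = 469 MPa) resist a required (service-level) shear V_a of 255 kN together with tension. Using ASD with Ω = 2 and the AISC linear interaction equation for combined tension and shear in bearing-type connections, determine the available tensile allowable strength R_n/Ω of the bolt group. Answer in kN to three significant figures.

A_b = π·27²/4 = 572.6 mm²; f_rv = 255 × 1000 / (3 × 572.6) = 148.5 MPa.
F'_nt = 1.3 F_nt − (Ω F_nt / F_nv) f_rv = 1.3·780 − (2·780/469)·148.5 = 520.2 MPa, capped at F_nt → F'_nt = 520.2 MPa.
R_n = F'_nt · A_b · n = 520.2 × 572.6 × 3 / 1000 = 893.5 kN.
Allowable strength R_n/Ω = 893.5 / 2 = 447 kN.

447 kN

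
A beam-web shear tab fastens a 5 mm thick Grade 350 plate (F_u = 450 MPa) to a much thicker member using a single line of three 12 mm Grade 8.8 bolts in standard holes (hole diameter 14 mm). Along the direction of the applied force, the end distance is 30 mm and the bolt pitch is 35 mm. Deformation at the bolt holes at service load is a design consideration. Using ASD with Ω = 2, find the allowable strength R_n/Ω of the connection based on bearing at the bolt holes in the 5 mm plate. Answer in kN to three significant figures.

Per bolt r_n = 1.2 l_c t F_u ≤ 2.4 d t F_u; upper limit = 2.4 × 12 × 5 × 450 / 1000 = 64.8 kN.
Edge bolt: l_c = 30 − 14/2 = 23 mm → 1.2 × 23 × 5 × 450 / 1000 = 62.1 → r_n = 62.1 kN.
Interior bolts: l_c = 35 − 14 = 21 mm → 1.2 × 21 × 5 × 450 / 1000 = 56.7 → r_n = 56.7 kN.
R_n = 1 × 62.1 + 2 × 56.7 = 175.5 kN.
Allowable strength R_n/Ω = 175.5 / 2 = 87.8 kN.

87.8 kN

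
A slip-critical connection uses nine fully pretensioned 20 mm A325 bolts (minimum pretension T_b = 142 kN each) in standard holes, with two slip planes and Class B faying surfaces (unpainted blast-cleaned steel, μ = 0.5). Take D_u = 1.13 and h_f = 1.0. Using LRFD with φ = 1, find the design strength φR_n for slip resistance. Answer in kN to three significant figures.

R_n = μ · D_u · h_f · T_b · n_s · n_b = 0.5 × 1.13 × 1.0 × 142 × 2 × 9 = 1444 kN.
Design strength φR_n = 1 × 1444 = 1440 kN.

1440 kN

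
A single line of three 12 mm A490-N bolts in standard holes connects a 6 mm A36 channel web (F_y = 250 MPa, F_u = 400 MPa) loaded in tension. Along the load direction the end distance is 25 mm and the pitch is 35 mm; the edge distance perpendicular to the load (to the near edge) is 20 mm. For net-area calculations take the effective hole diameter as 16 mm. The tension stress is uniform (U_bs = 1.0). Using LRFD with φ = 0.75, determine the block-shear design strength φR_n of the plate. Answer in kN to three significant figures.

Shear plane L_v = 25 + 2·35 = 95 mm; A_gv = 95 × 6 = 570 mm².
A_nv = (95 − 2.5·16) × 6 = 330 mm².
A_nt = (20 − 0.5·16) × 6 = 72 mm².
0.6 F_u A_nv = 79.2 kN; 0.6 F_y A_gv = 85.5 kN → shear rupture governs the shear term.
R_n = 79.2 + 1.0 × 400 × 72 / 1000 = 108 kN.
Design strength φR_n = 0.75 × 108 = 81 kN.

81 kN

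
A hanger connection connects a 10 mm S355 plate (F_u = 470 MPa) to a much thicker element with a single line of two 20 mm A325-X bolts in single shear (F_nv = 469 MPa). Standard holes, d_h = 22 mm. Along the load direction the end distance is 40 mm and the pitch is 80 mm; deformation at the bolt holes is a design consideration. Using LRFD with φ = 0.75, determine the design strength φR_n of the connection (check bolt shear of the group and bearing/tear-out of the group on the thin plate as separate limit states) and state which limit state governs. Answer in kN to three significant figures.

221 kN (bolt shear governs)

Bolt shear: A_b = π·20²/4 = 314.2 mm²; R_n = 469 × 314.2 × 2 × 1 / 1000 = 294.7 kN → 0.75 × 294.7 = 221 kN.
Bearing (1.2 l_c t F_u ≤ 2.4 d t F_u): upper limit = 2.4·20·10·470 / 1000 = 225.6 kN.
  Edge l_c = 40 − 22/2 = 29 → r_n = 163.6 kN; interior l_c = 80 − 22 = 58 → r_n = 225.6 kN.
  R_n,bearing = 1·163.6 + 1·225.6 = 389.2 kN → 0.75 × 389.2 = 292 kN.
Bolt shear governs: 221 kN.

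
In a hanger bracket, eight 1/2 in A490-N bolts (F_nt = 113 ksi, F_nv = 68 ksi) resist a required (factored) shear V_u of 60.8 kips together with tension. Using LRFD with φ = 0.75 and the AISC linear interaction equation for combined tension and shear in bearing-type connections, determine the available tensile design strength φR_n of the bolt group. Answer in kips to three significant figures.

A_b = π·0.5²/4 = 0.1963 in²; f_rv = 60.8 / (8 × 0.1963) = 38.71 ksi.
F'_nt = 1.3 F_nt − (F_nt / φF_nv) f_rv = 1.3·113 − (113/(0.75·68))·38.71 = 61.14 ksi, capped at F_nt → F'_nt = 61.14 ksi.
R_n = F'_nt · A_b · n = 61.14 × 0.1963 × 8 = 96.04 kips.
Design strength φR_n = 0.75 × 96.04 = 72 kips.

72 kips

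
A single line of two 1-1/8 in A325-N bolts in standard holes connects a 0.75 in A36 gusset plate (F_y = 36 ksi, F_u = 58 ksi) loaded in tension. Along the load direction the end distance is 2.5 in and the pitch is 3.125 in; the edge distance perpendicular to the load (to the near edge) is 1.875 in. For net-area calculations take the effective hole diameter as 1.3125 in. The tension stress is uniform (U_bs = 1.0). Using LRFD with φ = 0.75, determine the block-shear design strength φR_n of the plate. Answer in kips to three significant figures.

108 kips

Shear plane L_v = 2.5 + 1·3.125 = 5.625 in; A_gv = 5.625 × 0.75 = 4.219 in².
A_nv = (5.625 − 1.5·1.3125) × 0.75 = 2.742 in².
A_nt = (1.875 − 0.5·1.3125) × 0.75 = 0.9141 in².
0.6 F_u A_nv = 95.43 kips; 0.6 F_y A_gv = 91.12 kips → shear yielding governs the shear term.
R_n = 91.12 + 1.0 × 58 × 0.9141 = 144.1 kips.
Design strength φR_n = 0.75 × 144.1 = 108 kips.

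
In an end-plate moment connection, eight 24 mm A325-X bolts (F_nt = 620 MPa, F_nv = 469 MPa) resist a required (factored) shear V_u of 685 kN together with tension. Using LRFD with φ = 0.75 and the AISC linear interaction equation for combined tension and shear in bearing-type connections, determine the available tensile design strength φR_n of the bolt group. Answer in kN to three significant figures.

A_b = π·24²/4 = 452.4 mm²; f_rv = 685 × 1000 / (8 × 452.4) = 189.3 MPa.
F'_nt = 1.3 F_nt − (F_nt / φF_nv) f_rv = 1.3·620 − (620/(0.75·469))·189.3 = 472.4 MPa, capped at F_nt → F'_nt = 472.4 MPa.
R_n = F'_nt · A_b · n = 472.4 × 452.4 × 8 / 1000 = 1710 kN.
Design strength φR_n = 0.75 × 1710 = 1280 kN.

1280 kN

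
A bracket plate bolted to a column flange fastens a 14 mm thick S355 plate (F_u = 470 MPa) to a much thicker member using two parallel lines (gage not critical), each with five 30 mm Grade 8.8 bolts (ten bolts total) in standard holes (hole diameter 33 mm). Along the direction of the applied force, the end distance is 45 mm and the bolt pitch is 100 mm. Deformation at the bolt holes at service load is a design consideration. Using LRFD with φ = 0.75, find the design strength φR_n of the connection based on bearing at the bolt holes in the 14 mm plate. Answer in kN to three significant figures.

Per bolt r_n = 1.2 l_c t F_u ≤ 2.4 d t F_u; upper limit = 2.4 × 30 × 14 × 470 / 1000 = 473.8 kN.
Edge bolt: l_c = 45 − 33/2 = 28.5 mm → 1.2 × 28.5 × 14 × 470 / 1000 = 225 → r_n = 225 kN.
Interior bolts: l_c = 100 − 33 = 67 mm → 1.2 × 67 × 14 × 470 / 1000 = 529 → r_n = 473.8 kN.
R_n = 2 × 225 + 8 × 473.8 = 4240 kN.
Design strength φR_n = 0.75 × 4240 = 3180 kN.

3180 kN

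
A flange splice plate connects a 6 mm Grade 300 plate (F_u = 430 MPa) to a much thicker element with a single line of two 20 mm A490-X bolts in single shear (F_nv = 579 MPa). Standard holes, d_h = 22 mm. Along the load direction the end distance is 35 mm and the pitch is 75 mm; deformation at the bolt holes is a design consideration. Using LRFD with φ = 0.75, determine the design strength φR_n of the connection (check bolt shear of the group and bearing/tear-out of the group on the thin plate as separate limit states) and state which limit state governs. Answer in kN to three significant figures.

Bolt shear: A_b = π·20²/4 = 314.2 mm²; R_n = 579 × 314.2 × 2 × 1 / 1000 = 363.8 kN → 0.75 × 363.8 = 273 kN.
Bearing (1.2 l_c t F_u ≤ 2.4 d t F_u): upper limit = 2.4·20·6·430 / 1000 = 123.8 kN.
  Edge l_c = 35 − 22/2 = 24 → r_n = 74.3 kN; interior l_c = 75 − 22 = 53 → r_n = 123.8 kN.
  R_n,bearing = 1·74.3 + 1·123.8 = 198.1 kN → 0.75 × 198.1 = 149 kN.
Bearing governs: 149 kN.

149 kN (bearing governs)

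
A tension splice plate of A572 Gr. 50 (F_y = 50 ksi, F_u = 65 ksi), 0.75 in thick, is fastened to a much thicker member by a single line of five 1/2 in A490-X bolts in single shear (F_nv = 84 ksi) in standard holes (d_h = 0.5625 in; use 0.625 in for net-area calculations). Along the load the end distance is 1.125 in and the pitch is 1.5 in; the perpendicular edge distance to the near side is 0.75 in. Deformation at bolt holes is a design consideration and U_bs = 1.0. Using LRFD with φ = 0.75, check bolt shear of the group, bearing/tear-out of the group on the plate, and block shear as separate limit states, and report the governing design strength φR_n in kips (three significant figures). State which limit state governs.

Bolt shear: A_b = π·0.5²/4 = 0.1963 in²; R_n = 84 × 0.1963 × 5 × 1 = 82.47 kips → 0.75 × 82.47 = 61.9 kips.
Bearing: edge l_c = 0.8438, r_n = 49.36 kips; interior l_c = 0.9375, r_n = 54.84 kips; R_n = 49.36 + 4·54.84 = 268.7 kips → 202 kips.
Block shear: A_gv = 5.344, A_nv = 3.234, A_nt = 0.3281 in²; R_n = min(0.6F_uA_nv, 0.6F_yA_gv) + U_bs·F_u·A_nt = 147.5 kips → 111 kips.
Bolt shear governs: 61.9 kips.

61.9 kips (bolt shear governs)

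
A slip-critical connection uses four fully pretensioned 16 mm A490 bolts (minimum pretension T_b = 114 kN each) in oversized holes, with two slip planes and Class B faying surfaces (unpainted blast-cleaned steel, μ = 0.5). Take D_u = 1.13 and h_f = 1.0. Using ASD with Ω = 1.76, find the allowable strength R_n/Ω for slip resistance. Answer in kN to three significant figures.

293 kN

R_n = μ · D_u · h_f · T_b · n_s · n_b = 0.5 × 1.13 × 1.0 × 114 × 2 × 4 = 515.3 kN.
Allowable strength R_n/Ω = 515.3 / 1.76 = 293 kN.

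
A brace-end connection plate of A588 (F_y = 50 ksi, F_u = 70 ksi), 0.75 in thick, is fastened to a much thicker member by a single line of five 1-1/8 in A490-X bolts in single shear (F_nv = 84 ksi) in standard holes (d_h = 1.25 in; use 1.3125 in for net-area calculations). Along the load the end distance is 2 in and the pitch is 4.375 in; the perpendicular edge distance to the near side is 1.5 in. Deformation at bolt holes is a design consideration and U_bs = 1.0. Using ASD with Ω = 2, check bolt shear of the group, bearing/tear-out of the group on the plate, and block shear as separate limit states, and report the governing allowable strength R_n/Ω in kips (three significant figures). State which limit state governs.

Bolt shear: A_b = π·1.125²/4 = 0.994 in²; R_n = 84 × 0.994 × 5 × 1 = 417.5 kips → 417.5 / 2 = 209 kips.
Bearing: edge l_c = 1.375, r_n = 86.62 kips; interior l_c = 3.125, r_n = 141.8 kips; R_n = 86.62 + 4·141.8 = 653.6 kips → 327 kips.
Block shear: A_gv = 14.62, A_nv = 10.2, A_nt = 0.6328 in²; R_n = min(0.6F_uA_nv, 0.6F_yA_gv) + U_bs·F_u·A_nt = 472.5 kips → 236 kips.
Bolt shear governs: 209 kips.

209 kips (bolt shear governs)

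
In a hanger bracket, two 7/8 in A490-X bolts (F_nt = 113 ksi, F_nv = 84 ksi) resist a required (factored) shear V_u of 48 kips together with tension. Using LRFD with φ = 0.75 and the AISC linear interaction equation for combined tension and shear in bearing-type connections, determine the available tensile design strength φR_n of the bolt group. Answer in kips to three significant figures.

A_b = π·0.875²/4 = 0.6013 in²; f_rv = 48 / (2 × 0.6013) = 39.91 ksi.
F'_nt = 1.3 F_nt − (F_nt / φF_nv) f_rv = 1.3·113 − (113/(0.75·84))·39.91 = 75.31 ksi, capped at F_nt → F'_nt = 75.31 ksi.
R_n = F'_nt · A_b · n = 75.31 × 0.6013 × 2 = 90.57 kips.
Design strength φR_n = 0.75 × 90.57 = 67.9 kips.

67.9 kips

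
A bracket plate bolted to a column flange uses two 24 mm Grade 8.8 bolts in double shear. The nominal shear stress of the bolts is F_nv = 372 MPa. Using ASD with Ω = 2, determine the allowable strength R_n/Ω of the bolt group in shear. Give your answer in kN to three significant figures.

A_b = π × 24² / 4 = 452.4 mm².
R_n = F_nv · A_b · n · n_s = 372 × 452.4 × 2 × 2 / 1000 = 673.2 kN.
Allowable strength R_n/Ω = 673.2 / 2 = 337 kN.

337 kN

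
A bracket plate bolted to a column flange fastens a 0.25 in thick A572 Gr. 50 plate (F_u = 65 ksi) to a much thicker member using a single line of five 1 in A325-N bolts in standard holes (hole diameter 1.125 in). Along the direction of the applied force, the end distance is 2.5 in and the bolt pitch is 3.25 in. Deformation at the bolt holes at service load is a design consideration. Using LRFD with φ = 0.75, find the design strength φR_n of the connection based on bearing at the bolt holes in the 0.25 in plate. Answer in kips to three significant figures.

Per bolt r_n = 1.2 l_c t F_u ≤ 2.4 d t F_u; upper limit = 2.4 × 1 × 0.25 × 65 = 39 kips.
Edge bolt: l_c = 2.5 − 1.125/2 = 1.938 in → 1.2 × 1.938 × 0.25 × 65 = 37.78 → r_n = 37.78 kips.
Interior bolts: l_c = 3.25 − 1.125 = 2.125 in → 1.2 × 2.125 × 0.25 × 65 = 41.44 → r_n = 39 kips.
R_n = 1 × 37.78 + 4 × 39 = 193.8 kips.
Design strength φR_n = 0.75 × 193.8 = 145 kips.

145 kips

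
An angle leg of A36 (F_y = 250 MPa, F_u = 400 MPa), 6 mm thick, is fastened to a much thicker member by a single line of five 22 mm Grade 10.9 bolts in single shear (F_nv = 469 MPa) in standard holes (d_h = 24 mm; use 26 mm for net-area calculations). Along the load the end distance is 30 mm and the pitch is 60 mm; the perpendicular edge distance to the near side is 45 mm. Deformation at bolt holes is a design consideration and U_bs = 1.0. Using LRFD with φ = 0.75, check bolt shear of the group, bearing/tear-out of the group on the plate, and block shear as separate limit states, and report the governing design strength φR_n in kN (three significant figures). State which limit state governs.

223 kN (block shear governs)

Bolt shear: A_b = π·22²/4 = 380.1 mm²; R_n = 469 × 380.1 × 5 × 1 / 1000 = 891.4 kN → 0.75 × 891.4 = 669 kN.
Bearing: edge l_c = 18, r_n = 51.84 kN; interior l_c = 36, r_n = 103.7 kN; R_n = 51.84 + 4·103.7 = 466.6 kN → 350 kN.
Block shear: A_gv = 1620, A_nv = 918, A_nt = 192 mm²; R_n = min(0.6F_uA_nv, 0.6F_yA_gv) + U_bs·F_u·A_nt = 297.1 kN → 223 kN.
Block shear governs: 223 kN.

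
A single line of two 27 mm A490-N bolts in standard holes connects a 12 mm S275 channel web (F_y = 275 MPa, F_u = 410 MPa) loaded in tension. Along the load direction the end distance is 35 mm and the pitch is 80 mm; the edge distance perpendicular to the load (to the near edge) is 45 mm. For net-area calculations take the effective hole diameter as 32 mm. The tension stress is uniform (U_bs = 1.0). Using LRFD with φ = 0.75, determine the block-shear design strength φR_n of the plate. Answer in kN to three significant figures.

Shear plane L_v = 35 + 1·80 = 115 mm; A_gv = 115 × 12 = 1380 mm².
A_nv = (115 − 1.5·32) × 12 = 804 mm².
A_nt = (45 − 0.5·32) × 12 = 348 mm².
0.6 F_u A_nv = 197.8 kN; 0.6 F_y A_gv = 227.7 kN → shear rupture governs the shear term.
R_n = 197.8 + 1.0 × 410 × 348 / 1000 = 340.5 kN.
Design strength φR_n = 0.75 × 340.5 = 255 kN.

255 kN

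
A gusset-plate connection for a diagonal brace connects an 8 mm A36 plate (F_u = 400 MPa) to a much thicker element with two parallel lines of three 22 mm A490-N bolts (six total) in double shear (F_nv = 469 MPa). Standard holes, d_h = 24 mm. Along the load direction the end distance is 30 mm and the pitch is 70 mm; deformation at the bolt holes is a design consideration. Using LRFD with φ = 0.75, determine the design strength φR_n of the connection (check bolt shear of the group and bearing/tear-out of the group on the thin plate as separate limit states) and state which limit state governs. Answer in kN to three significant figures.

611 kN (bearing governs)

Bolt shear: A_b = π·22²/4 = 380.1 mm²; R_n = 469 × 380.1 × 6 × 2 / 1000 = 2139 kN → 0.75 × 2139 = 1600 kN.
Bearing (1.2 l_c t F_u ≤ 2.4 d t F_u): upper limit = 2.4·22·8·400 / 1000 = 169 kN.
  Edge l_c = 30 − 24/2 = 18 → r_n = 69.12 kN; interior l_c = 70 − 24 = 46 → r_n = 169 kN.
  R_n,bearing = 2·69.12 + 4·169 = 814.1 kN → 0.75 × 814.1 = 611 kN.
Bearing governs: 611 kN.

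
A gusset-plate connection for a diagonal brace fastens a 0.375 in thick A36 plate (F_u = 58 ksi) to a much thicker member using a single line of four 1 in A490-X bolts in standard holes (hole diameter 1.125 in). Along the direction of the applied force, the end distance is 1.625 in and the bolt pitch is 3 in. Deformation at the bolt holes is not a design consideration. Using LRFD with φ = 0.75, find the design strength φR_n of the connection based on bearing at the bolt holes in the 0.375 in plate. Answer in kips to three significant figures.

Per bolt r_n = 1.5 l_c t F_u ≤ 3.0 d t F_u; upper limit = 3.0 × 1 × 0.375 × 58 = 65.25 kips.
Edge bolt: l_c = 1.625 − 1.125/2 = 1.062 in → 1.5 × 1.062 × 0.375 × 58 = 34.66 → r_n = 34.66 kips.
Interior bolts: l_c = 3 − 1.125 = 1.875 in → 1.5 × 1.875 × 0.375 × 58 = 61.17 → r_n = 61.17 kips.
R_n = 1 × 34.66 + 3 × 61.17 = 218.2 kips.
Design strength φR_n = 0.75 × 218.2 = 164 kips.

164 kips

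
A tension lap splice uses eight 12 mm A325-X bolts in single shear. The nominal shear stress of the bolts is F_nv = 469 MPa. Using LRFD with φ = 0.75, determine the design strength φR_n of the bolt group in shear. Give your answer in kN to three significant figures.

A_b = π × 12² / 4 = 113.1 mm².
R_n = F_nv · A_b · n · n_s = 469 × 113.1 × 8 × 1 / 1000 = 424.3 kN.
Design strength φR_n = 0.75 × 424.3 = 318 kN.

318 kN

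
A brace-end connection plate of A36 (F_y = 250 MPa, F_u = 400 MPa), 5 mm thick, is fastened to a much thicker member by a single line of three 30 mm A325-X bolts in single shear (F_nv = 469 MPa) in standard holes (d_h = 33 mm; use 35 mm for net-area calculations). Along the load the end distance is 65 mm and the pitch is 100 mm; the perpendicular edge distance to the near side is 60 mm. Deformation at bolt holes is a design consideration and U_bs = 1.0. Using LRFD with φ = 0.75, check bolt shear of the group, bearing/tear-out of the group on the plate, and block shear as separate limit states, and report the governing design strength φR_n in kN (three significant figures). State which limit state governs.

213 kN (block shear governs)

Bolt shear: A_b = π·30²/4 = 706.9 mm²; R_n = 469 × 706.9 × 3 × 1 / 1000 = 994.5 kN → 0.75 × 994.5 = 746 kN.
Bearing: edge l_c = 48.5, r_n = 116.4 kN; interior l_c = 67, r_n = 144 kN; R_n = 116.4 + 2·144 = 404.4 kN → 303 kN.
Block shear: A_gv = 1325, A_nv = 887.5, A_nt = 212.5 mm²; R_n = min(0.6F_uA_nv, 0.6F_yA_gv) + U_bs·F_u·A_nt = 283.8 kN → 213 kN.
Block shear governs: 213 kN.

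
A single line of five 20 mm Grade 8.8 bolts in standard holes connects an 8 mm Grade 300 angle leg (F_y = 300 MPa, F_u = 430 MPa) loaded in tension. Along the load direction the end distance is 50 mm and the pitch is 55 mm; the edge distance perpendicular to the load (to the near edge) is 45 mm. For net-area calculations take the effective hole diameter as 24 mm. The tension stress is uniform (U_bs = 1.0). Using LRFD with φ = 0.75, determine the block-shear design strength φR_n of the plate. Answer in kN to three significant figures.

336 kN

Shear plane L_v = 50 + 4·55 = 270 mm; A_gv = 270 × 8 = 2160 mm².
A_nv = (270 − 4.5·24) × 8 = 1296 mm².
A_nt = (45 − 0.5·24) × 8 = 264 mm².
0.6 F_u A_nv = 334.4 kN; 0.6 F_y A_gv = 388.8 kN → shear rupture governs the shear term.
R_n = 334.4 + 1.0 × 430 × 264 / 1000 = 447.9 kN.
Design strength φR_n = 0.75 × 447.9 = 336 kN.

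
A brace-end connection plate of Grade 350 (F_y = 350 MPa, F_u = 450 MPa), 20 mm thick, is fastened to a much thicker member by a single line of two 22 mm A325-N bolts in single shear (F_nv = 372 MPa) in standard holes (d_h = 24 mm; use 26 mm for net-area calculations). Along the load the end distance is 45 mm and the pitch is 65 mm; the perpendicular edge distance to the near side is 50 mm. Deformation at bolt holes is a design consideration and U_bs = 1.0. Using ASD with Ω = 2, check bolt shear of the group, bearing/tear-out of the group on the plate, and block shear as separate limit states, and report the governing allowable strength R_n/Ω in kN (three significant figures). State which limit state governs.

Bolt shear: A_b = π·22²/4 = 380.1 mm²; R_n = 372 × 380.1 × 2 × 1 / 1000 = 282.8 kN → 282.8 / 2 = 141 kN.
Bearing: edge l_c = 33, r_n = 356.4 kN; interior l_c = 41, r_n = 442.8 kN; R_n = 356.4 + 1·442.8 = 799.2 kN → 400 kN.
Block shear: A_gv = 2200, A_nv = 1420, A_nt = 740 mm²; R_n = min(0.6F_uA_nv, 0.6F_yA_gv) + U_bs·F_u·A_nt = 716.4 kN → 358 kN.
Bolt shear governs: 141 kN.

141 kN (bolt shear governs)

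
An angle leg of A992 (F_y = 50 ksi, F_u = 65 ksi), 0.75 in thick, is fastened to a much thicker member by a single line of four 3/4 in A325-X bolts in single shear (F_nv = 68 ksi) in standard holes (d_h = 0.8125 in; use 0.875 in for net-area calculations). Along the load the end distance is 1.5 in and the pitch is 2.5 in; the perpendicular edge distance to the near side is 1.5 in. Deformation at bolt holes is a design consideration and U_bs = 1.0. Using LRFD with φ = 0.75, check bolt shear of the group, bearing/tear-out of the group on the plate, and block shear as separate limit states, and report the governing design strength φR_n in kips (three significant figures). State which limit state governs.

Bolt shear: A_b = π·0.75²/4 = 0.4418 in²; R_n = 68 × 0.4418 × 4 × 1 = 120.2 kips → 0.75 × 120.2 = 90.1 kips.
Bearing: edge l_c = 1.094, r_n = 63.98 kips; interior l_c = 1.688, r_n = 87.75 kips; R_n = 63.98 + 3·87.75 = 327.2 kips → 245 kips.
Block shear: A_gv = 6.75, A_nv = 4.453, A_nt = 0.7969 in²; R_n = min(0.6F_uA_nv, 0.6F_yA_gv) + U_bs·F_u·A_nt = 225.5 kips → 169 kips.
Bolt shear governs: 90.1 kips.

90.1 kips (bolt shear governs)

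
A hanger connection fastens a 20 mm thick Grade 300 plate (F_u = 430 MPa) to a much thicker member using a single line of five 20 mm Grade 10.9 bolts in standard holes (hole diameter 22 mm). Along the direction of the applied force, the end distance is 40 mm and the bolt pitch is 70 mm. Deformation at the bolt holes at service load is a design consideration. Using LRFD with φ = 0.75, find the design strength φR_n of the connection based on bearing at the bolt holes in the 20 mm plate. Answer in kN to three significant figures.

Per bolt r_n = 1.2 l_c t F_u ≤ 2.4 d t F_u; upper limit = 2.4 × 20 × 20 × 430 / 1000 = 412.8 kN.
Edge bolt: l_c = 40 − 22/2 = 29 mm → 1.2 × 29 × 20 × 430 / 1000 = 299.3 → r_n = 299.3 kN.
Interior bolts: l_c = 70 − 22 = 48 mm → 1.2 × 48 × 20 × 430 / 1000 = 495.4 → r_n = 412.8 kN.
R_n = 1 × 299.3 + 4 × 412.8 = 1950 kN.
Design strength φR_n = 0.75 × 1950 = 1460 kN.

1460 kN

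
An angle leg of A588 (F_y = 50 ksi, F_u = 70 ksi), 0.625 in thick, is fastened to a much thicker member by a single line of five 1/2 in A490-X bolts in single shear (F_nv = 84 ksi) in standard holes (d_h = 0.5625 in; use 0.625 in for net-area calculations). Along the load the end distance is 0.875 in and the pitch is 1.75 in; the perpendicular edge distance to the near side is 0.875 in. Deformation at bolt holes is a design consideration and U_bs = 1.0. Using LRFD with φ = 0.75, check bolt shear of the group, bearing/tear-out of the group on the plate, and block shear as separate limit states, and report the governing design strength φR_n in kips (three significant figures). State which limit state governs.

Bolt shear: A_b = π·0.5²/4 = 0.1963 in²; R_n = 84 × 0.1963 × 5 × 1 = 82.47 kips → 0.75 × 82.47 = 61.9 kips.
Bearing: edge l_c = 0.5938, r_n = 31.17 kips; interior l_c = 1.188, r_n = 52.5 kips; R_n = 31.17 + 4·52.5 = 241.2 kips → 181 kips.
Block shear: A_gv = 4.922, A_nv = 3.164, A_nt = 0.3516 in²; R_n = min(0.6F_uA_nv, 0.6F_yA_gv) + U_bs·F_u·A_nt = 157.5 kips → 118 kips.
Bolt shear governs: 61.9 kips.

61.9 kips (bolt shear governs)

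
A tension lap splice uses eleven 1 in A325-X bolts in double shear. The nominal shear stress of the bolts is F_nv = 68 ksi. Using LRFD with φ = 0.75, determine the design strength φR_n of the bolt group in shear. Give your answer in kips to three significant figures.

881 kips

A_b = π × 1² / 4 = 0.7854 in².
R_n = F_nv · A_b · n · n_s = 68 × 0.7854 × 11 × 2 = 1175 kips.
Design strength φR_n = 0.75 × 1175 = 881 kips.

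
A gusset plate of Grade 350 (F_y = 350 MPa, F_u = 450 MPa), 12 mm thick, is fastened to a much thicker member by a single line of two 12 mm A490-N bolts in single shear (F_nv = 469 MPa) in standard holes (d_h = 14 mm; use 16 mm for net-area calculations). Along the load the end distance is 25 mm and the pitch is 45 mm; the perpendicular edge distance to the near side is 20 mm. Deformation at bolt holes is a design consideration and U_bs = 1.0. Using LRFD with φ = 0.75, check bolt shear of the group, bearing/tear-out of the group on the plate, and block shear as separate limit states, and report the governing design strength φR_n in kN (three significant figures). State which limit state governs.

79.6 kN (bolt shear governs)

Bolt shear: A_b = π·12²/4 = 113.1 mm²; R_n = 469 × 113.1 × 2 × 1 / 1000 = 106.1 kN → 0.75 × 106.1 = 79.6 kN.
Bearing: edge l_c = 18, r_n = 116.6 kN; interior l_c = 31, r_n = 155.5 kN; R_n = 116.6 + 1·155.5 = 272.2 kN → 204 kN.
Block shear: A_gv = 840, A_nv = 552, A_nt = 144 mm²; R_n = min(0.6F_uA_nv, 0.6F_yA_gv) + U_bs·F_u·A_nt = 213.8 kN → 160 kN.
Bolt shear governs: 79.6 kN.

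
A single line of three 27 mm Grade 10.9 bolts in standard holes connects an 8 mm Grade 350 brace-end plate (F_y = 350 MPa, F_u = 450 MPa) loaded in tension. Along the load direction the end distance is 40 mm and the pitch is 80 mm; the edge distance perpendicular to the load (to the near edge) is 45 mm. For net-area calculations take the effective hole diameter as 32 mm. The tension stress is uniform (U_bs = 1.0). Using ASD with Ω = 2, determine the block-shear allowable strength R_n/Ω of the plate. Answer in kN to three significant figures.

Shear plane L_v = 40 + 2·80 = 200 mm; A_gv = 200 × 8 = 1600 mm².
A_nv = (200 − 2.5·32) × 8 = 960 mm².
A_nt = (45 − 0.5·32) × 8 = 232 mm².
0.6 F_u A_nv = 259.2 kN; 0.6 F_y A_gv = 336 kN → shear rupture governs the shear term.
R_n = 259.2 + 1.0 × 450 × 232 / 1000 = 363.6 kN.
Allowable strength R_n/Ω = 363.6 / 2 = 182 kN.

182 kN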